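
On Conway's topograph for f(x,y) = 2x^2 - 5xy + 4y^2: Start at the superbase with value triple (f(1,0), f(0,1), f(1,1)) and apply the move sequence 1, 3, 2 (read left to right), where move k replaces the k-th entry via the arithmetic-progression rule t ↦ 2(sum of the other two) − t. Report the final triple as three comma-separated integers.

start (2,4,1) = (f(1,0),f(0,1),f(1,1))
replace slot 1: 2·(4+1) − 2 = 8 → (8,4,1)
replace slot 3: 2·(8+4) − 1 = 23 → (8,4,23)
replace slot 2: 2·(8+23) − 4 = 58 → (8,58,23)

8,58,23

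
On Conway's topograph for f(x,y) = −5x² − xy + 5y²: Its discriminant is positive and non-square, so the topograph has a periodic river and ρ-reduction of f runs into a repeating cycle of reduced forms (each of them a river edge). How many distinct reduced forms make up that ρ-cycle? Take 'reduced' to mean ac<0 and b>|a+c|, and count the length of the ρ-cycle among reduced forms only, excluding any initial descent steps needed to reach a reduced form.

D = 101, ⌊√D⌋ = 10
descent: ρ → (5,1,-5)  [lands on river]
river: ρ → (-5,9,1)
river: ρ → (1,9,-5)
river: ρ → (-5,1,5)
river: ρ → (5,9,-1)
river: ρ → (-1,9,5)
ρ-cycle length = 6 (tail of 1 descent step not counted)

6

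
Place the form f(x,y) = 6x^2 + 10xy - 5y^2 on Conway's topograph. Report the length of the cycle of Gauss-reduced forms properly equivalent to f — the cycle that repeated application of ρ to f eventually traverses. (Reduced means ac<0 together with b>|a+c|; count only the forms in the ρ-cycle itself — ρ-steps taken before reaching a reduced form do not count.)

D = 220, ⌊√D⌋ = 14
river: ρ → (-5,10,6)
river: ρ → (6,14,-1)
river: ρ → (-1,14,6)
river: ρ → (6,10,-5)
ρ-cycle length = 4 (tail of 0 descent steps not counted)

4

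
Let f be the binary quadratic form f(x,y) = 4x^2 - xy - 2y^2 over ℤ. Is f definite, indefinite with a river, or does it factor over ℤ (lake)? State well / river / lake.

D = b²−4ac = (-1)² − 4·4·(-2) = 33
D > 0 non-square ⇒ indefinite ⇒ periodic river

river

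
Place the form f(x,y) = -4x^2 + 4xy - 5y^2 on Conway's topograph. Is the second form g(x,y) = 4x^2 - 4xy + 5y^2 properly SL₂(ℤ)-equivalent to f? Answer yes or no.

D₁ = -64, D₂ = -64
f is negative-definite; reduce −f:
−f: translate: b→4 (≡-4 mod 8), so (4,-4,5)→(4,4,5)
−f: reduced (well bottom): (4,4,5) with a≤c, −a<b≤a
flip sign back: reduced form of f is (-4,-4,-5)
g: translate: b→4 (≡-4 mod 8), so (4,-4,5)→(4,4,5)
g: reduced (well bottom): (4,4,5) with a≤c, −a<b≤a
reduced forms (-4, -4, -5) vs (4, 4, 5) ⇒ inequivalent

no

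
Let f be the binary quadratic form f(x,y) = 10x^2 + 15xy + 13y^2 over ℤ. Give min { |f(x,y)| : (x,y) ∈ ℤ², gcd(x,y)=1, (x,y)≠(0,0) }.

translate: b→-5 (≡15 mod 20), so (10,15,13)→(10,-5,8)
flip: (10,-5,8)→(8,5,10)
reduced (well bottom): (8,5,10) with a≤c, −a<b≤a
well minimum = a = 8

8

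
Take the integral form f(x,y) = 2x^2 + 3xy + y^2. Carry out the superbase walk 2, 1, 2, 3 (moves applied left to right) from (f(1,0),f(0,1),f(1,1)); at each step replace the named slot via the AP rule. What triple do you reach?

start (2,1,6) = (f(1,0),f(0,1),f(1,1))
replace slot 2: 2·(2+6) − 1 = 15 → (2,15,6)
replace slot 1: 2·(15+6) − 2 = 40 → (40,15,6)
replace slot 2: 2·(40+6) − 15 = 77 → (40,77,6)
replace slot 3: 2·(40+77) − 6 = 228 → (40,77,228)

40,77,228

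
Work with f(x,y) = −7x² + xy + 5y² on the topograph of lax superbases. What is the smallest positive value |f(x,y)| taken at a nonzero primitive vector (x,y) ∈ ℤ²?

descent: ρ → (5,9,-3)  [lands on river]
river: ρ → (-3,9,5)
river: ρ → (5,11,-1)
river: ρ → (-1,11,5)
closes: descent 1, river 4
min |a| on river = 1

1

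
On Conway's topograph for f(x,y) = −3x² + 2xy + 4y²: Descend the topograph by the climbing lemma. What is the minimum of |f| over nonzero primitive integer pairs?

river: ρ → (4,6,-1)
river: ρ → (-1,6,4)
river: ρ → (4,2,-3)
river: ρ → (-3,4,3)
river: ρ → (3,2,-4)
river: ρ → (-4,6,1)
river: ρ → (1,6,-4)
river: ρ → (-4,2,3)
river: ρ → (3,4,-3)
river: ρ → (-3,2,4)
closes: descent 0, river 10
min |a| on river = 1

1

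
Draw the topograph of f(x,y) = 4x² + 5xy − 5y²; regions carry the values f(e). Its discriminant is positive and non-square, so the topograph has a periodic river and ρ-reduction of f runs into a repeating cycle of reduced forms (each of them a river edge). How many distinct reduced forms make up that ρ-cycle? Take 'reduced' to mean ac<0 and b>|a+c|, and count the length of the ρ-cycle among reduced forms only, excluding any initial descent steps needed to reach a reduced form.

D = 105, ⌊√D⌋ = 10
river: ρ → (-5,5,4)
river: ρ → (4,3,-6)
river: ρ → (-6,9,1)
river: ρ → (1,9,-6)
river: ρ → (-6,3,4)
river: ρ → (4,5,-5)
ρ-cycle length = 6 (tail of 0 descent steps not counted)

6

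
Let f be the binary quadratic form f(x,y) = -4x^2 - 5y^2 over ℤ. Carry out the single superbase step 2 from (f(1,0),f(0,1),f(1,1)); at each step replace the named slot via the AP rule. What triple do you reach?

start (-4,-5,-9) = (f(1,0),f(0,1),f(1,1))
replace slot 2: 2·((-4)+(-9)) − (-5) = -21 → (-4,-21,-9)

-4,-21,-9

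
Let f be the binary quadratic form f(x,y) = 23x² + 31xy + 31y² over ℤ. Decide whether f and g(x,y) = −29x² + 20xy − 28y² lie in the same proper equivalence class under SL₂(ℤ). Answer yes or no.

D₁ = -1891, D₂ = -2848
discriminants differ ⇒ not SL₂(ℤ)-equivalent

no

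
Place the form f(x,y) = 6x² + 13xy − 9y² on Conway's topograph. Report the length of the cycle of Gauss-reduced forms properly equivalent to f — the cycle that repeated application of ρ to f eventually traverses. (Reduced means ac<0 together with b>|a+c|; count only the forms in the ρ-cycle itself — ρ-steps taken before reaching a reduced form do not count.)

D = 385, ⌊√D⌋ = 19
river: ρ → (-9,5,10)
river: ρ → (10,15,-4)
river: ρ → (-4,17,6)
river: ρ → (6,19,-1)
river: ρ → (-1,19,6)
river: ρ → (6,17,-4)
river: ρ → (-4,15,10)
river: ρ → (10,5,-9)
river: ρ → (-9,13,6)
river: ρ → (6,11,-11)
river: ρ → (-11,11,6)
river: ρ → (6,13,-9)
ρ-cycle length = 12 (tail of 0 descent steps not counted)

12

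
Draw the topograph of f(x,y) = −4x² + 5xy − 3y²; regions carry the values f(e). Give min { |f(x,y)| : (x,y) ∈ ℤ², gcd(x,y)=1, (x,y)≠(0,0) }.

translate: b→3 (≡-5 mod 8), so (4,-5,3)→(4,3,2)
flip: (4,3,2)→(2,-3,4)
translate: b→1 (≡-3 mod 4), so (2,-3,4)→(2,1,3)
reduced (well bottom): (2,1,3) with a≤c, −a<b≤a
well minimum |f| = |-2| = 2 (negative-definite)

2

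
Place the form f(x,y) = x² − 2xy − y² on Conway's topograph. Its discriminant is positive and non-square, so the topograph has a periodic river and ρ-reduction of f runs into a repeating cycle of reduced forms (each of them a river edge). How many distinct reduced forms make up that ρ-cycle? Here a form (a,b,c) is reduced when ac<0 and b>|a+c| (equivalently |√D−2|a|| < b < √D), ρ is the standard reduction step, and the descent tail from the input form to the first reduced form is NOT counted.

D = 8, ⌊√D⌋ = 2
descent: ρ → (-1,2,1)  [lands on river]
river: ρ → (1,2,-1)
ρ-cycle length = 2 (tail of 1 descent step not counted)

2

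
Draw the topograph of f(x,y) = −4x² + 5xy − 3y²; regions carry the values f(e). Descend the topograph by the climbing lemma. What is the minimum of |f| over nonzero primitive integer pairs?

translate: b→3 (≡-5 mod 8), so (4,-5,3)→(4,3,2)
flip: (4,3,2)→(2,-3,4)
translate: b→1 (≡-3 mod 4), so (2,-3,4)→(2,1,3)
reduced (well bottom): (2,1,3) with a≤c, −a<b≤a
well minimum |f| = |-2| = 2 (negative-definite)

2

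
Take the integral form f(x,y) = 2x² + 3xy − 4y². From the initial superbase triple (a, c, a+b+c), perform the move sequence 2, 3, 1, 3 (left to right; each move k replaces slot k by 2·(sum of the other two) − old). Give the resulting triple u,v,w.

start (2,-4,1) = (f(1,0),f(0,1),f(1,1))
replace slot 2: 2·(2+1) − (-4) = 10 → (2,10,1)
replace slot 3: 2·(2+10) − 1 = 23 → (2,10,23)
replace slot 1: 2·(10+23) − 2 = 64 → (64,10,23)
replace slot 3: 2·(64+10) − 23 = 125 → (64,10,125)

64,10,125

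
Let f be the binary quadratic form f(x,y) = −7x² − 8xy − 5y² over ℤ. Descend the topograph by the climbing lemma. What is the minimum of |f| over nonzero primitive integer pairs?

translate: b→-6 (≡8 mod 14), so (7,8,5)→(7,-6,4)
flip: (7,-6,4)→(4,6,7)
translate: b→-2 (≡6 mod 8), so (4,6,7)→(4,-2,5)
reduced (well bottom): (4,-2,5) with a≤c, −a<b≤a
well minimum |f| = |-4| = 4 (negative-definite)

4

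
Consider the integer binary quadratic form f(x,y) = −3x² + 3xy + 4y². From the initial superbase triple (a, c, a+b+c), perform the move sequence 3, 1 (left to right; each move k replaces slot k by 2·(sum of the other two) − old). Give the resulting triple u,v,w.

start (-3,4,4) = (f(1,0),f(0,1),f(1,1))
replace slot 3: 2·((-3)+4) − 4 = -2 → (-3,4,-2)
replace slot 1: 2·(4+(-2)) − (-3) = 7 → (7,4,-2)

7,4,-2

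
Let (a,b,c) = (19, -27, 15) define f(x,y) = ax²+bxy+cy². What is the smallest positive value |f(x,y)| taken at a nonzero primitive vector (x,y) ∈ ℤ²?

translate: b→11 (≡-27 mod 38), so (19,-27,15)→(19,11,7)
flip: (19,11,7)→(7,-11,19)
translate: b→3 (≡-11 mod 14), so (7,-11,19)→(7,3,15)
reduced (well bottom): (7,3,15) with a≤c, −a<b≤a
well minimum = a = 7

7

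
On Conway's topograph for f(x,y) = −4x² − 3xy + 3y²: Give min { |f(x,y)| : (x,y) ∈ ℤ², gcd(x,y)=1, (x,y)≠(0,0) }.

descent: ρ → (3,3,-4)  [lands on river]
river: ρ → (-4,5,2)
river: ρ → (2,7,-1)
river: ρ → (-1,7,2)
river: ρ → (2,5,-4)
river: ρ → (-4,3,3)
closes: descent 1, river 6
min |a| on river = 1

1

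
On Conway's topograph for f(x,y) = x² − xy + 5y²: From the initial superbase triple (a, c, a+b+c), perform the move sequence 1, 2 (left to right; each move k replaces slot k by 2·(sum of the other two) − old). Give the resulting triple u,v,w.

start (1,5,5) = (f(1,0),f(0,1),f(1,1))
replace slot 1: 2·(5+5) − 1 = 19 → (19,5,5)
replace slot 2: 2·(19+5) − 5 = 43 → (19,43,5)

19,43,5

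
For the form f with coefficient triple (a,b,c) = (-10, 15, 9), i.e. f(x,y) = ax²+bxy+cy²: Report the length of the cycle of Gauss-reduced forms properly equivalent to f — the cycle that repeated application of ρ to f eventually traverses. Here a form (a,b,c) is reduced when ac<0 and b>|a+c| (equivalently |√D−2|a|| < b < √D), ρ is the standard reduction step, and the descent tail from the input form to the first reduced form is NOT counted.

D = 585, ⌊√D⌋ = 24
river: ρ → (9,21,-4)
river: ρ → (-4,19,14)
river: ρ → (14,9,-9)
river: ρ → (-9,9,14)
river: ρ → (14,19,-4)
river: ρ → (-4,21,9)
river: ρ → (9,15,-10)
river: ρ → (-10,5,14)
river: ρ → (14,23,-1)
river: ρ → (-1,23,14)
river: ρ → (14,5,-10)
river: ρ → (-10,15,9)
ρ-cycle length = 12 (tail of 0 descent steps not counted)

12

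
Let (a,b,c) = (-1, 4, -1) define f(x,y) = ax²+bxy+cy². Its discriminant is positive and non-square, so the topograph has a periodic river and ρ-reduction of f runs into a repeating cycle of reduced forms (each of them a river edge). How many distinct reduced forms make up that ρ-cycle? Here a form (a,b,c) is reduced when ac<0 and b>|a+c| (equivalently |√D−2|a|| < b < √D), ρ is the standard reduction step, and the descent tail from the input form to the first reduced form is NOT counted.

D = 12, ⌊√D⌋ = 3
descent: ρ → (-1,2,2)  [lands on river]
river: ρ → (2,2,-1)
ρ-cycle length = 2 (tail of 1 descent step not counted)

2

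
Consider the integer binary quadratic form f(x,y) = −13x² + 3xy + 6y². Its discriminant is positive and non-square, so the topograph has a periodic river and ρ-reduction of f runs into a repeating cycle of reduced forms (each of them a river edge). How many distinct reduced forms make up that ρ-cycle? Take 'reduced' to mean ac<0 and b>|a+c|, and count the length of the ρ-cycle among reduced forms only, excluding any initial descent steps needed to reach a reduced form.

D = 321, ⌊√D⌋ = 17
descent: ρ → (6,9,-10)  [lands on river]
river: ρ → (-10,11,5)
river: ρ → (5,9,-12)
river: ρ → (-12,15,2)
river: ρ → (2,17,-4)
river: ρ → (-4,15,6)
ρ-cycle length = 6 (tail of 1 descent step not counted)

6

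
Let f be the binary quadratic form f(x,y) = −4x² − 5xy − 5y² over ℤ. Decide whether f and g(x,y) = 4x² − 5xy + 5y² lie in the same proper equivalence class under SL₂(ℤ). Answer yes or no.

D₁ = -55, D₂ = -55
f is negative-definite; reduce −f:
−f: translate: b→-3 (≡5 mod 8), so (4,5,5)→(4,-3,4)
−f: flip: (4,-3,4)→(4,3,4)
−f: reduced (well bottom): (4,3,4) with a≤c, −a<b≤a
flip sign back: reduced form of f is (-4,-3,-4)
g: translate: b→3 (≡-5 mod 8), so (4,-5,5)→(4,3,4)
g: reduced (well bottom): (4,3,4) with a≤c, −a<b≤a
reduced forms (-4, -3, -4) vs (4, 3, 4) ⇒ inequivalent

no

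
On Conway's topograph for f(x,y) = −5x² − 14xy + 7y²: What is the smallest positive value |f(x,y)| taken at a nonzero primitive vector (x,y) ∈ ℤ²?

descent: ρ → (7,14,-5)  [lands on river]
river: ρ → (-5,16,4)
river: ρ → (4,16,-5)
river: ρ → (-5,14,7)
closes: descent 1, river 4
min |a| on river = 4

4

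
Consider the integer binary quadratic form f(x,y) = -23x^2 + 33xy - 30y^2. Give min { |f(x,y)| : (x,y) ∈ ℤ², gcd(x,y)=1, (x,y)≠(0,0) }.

translate: b→13 (≡-33 mod 46), so (23,-33,30)→(23,13,20)
flip: (23,13,20)→(20,-13,23)
reduced (well bottom): (20,-13,23) with a≤c, −a<b≤a
well minimum |f| = |-20| = 20 (negative-definite)

20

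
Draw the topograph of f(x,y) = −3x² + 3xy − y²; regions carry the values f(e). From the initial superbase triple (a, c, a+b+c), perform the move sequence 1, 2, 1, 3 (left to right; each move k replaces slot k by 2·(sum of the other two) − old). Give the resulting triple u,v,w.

start (-3,-1,-1) = (f(1,0),f(0,1),f(1,1))
replace slot 1: 2·((-1)+(-1)) − (-3) = -1 → (-1,-1,-1)
replace slot 2: 2·((-1)+(-1)) − (-1) = -3 → (-1,-3,-1)
replace slot 1: 2·((-3)+(-1)) − (-1) = -7 → (-7,-3,-1)
replace slot 3: 2·((-7)+(-3)) − (-1) = -19 → (-7,-3,-19)

-7,-3,-19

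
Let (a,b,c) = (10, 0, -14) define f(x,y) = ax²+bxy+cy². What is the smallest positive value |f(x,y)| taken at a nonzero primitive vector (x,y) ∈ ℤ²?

descent: ρ → (-14,0,10)
descent: ρ → (10,20,-4)  [lands on river]
river: ρ → (-4,20,10)
closes: descent 2, river 2
min |a| on river = 4

4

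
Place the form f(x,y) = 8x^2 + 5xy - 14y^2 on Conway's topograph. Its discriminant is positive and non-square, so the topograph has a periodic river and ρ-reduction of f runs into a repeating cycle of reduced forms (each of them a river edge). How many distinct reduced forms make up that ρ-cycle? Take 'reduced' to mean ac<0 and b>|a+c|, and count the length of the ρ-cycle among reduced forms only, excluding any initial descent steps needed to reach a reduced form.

D = 473, ⌊√D⌋ = 21
descent: ρ → (-14,-5,8)
descent: ρ → (8,21,-1)  [lands on river]
river: ρ → (-1,21,8)
river: ρ → (8,11,-11)
river: ρ → (-11,11,8)
ρ-cycle length = 4 (tail of 2 descent steps not counted)

4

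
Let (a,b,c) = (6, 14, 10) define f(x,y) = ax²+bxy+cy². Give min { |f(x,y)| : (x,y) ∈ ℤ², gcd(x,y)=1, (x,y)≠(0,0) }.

translate: b→2 (≡14 mod 12), so (6,14,10)→(6,2,2)
flip: (6,2,2)→(2,-2,6)
translate: b→2 (≡-2 mod 4), so (2,-2,6)→(2,2,6)
reduced (well bottom): (2,2,6) with a≤c, −a<b≤a
well minimum = a = 2

2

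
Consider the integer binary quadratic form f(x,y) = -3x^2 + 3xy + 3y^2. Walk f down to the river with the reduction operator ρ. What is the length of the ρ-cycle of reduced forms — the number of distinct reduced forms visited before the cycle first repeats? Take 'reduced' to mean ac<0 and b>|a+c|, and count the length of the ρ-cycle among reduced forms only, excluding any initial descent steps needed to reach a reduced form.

D = 45, ⌊√D⌋ = 6
river: ρ → (3,3,-3)
river: ρ → (-3,3,3)
ρ-cycle length = 2 (tail of 0 descent steps not counted)

2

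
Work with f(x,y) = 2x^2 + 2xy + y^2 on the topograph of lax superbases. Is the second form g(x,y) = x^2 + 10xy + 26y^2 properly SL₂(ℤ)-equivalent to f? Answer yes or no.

D₁ = -4, D₂ = -4
f: flip: (2,2,1)→(1,-2,2)
f: translate: b→0 (≡-2 mod 2), so (1,-2,2)→(1,0,1)
f: reduced (well bottom): (1,0,1) with a≤c, −a<b≤a
g: translate: b→0 (≡10 mod 2), so (1,10,26)→(1,0,1)
g: reduced (well bottom): (1,0,1) with a≤c, −a<b≤a
reduced forms (1, 0, 1) vs (1, 0, 1) ⇒ equivalent

yes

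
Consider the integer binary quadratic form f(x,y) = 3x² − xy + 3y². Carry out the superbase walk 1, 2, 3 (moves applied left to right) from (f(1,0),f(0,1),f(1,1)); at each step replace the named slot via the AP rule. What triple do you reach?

start (3,3,5) = (f(1,0),f(0,1),f(1,1))
replace slot 1: 2·(3+5) − 3 = 13 → (13,3,5)
replace slot 2: 2·(13+5) − 3 = 33 → (13,33,5)
replace slot 3: 2·(13+33) − 5 = 87 → (13,33,87)

13,33,87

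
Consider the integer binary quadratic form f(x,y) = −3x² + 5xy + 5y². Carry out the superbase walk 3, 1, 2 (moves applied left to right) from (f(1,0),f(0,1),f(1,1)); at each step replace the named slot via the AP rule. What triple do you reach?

start (-3,5,7) = (f(1,0),f(0,1),f(1,1))
replace slot 3: 2·((-3)+5) − 7 = -3 → (-3,5,-3)
replace slot 1: 2·(5+(-3)) − (-3) = 7 → (7,5,-3)
replace slot 2: 2·(7+(-3)) − 5 = 3 → (7,3,-3)

7,3,-3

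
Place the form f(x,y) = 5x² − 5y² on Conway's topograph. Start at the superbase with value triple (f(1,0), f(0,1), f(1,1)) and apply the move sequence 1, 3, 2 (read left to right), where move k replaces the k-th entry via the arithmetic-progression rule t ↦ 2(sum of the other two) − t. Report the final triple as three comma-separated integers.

start (5,-5,0) = (f(1,0),f(0,1),f(1,1))
replace slot 1: 2·((-5)+0) − 5 = -15 → (-15,-5,0)
replace slot 3: 2·((-15)+(-5)) − 0 = -40 → (-15,-5,-40)
replace slot 2: 2·((-15)+(-40)) − (-5) = -105 → (-15,-105,-40)

-15,-105,-40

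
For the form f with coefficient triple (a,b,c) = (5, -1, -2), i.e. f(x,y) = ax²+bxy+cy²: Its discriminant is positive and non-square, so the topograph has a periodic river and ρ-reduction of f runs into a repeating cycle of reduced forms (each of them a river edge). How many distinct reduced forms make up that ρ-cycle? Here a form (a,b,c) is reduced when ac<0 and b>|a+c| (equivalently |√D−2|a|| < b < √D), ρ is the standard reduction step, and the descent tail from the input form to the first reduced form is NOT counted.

D = 41, ⌊√D⌋ = 6
descent: ρ → (-2,5,2)  [lands on river]
river: ρ → (2,3,-4)
river: ρ → (-4,5,1)
river: ρ → (1,5,-4)
river: ρ → (-4,3,2)
river: ρ → (2,5,-2)
river: ρ → (-2,3,4)
river: ρ → (4,5,-1)
river: ρ → (-1,5,4)
river: ρ → (4,3,-2)
ρ-cycle length = 10 (tail of 1 descent step not counted)

10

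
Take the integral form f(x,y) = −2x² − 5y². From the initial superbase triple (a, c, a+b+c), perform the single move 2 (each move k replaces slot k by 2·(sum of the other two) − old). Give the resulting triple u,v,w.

start (-2,-5,-7) = (f(1,0),f(0,1),f(1,1))
replace slot 2: 2·((-2)+(-7)) − (-5) = -13 → (-2,-13,-7)

-2,-13,-7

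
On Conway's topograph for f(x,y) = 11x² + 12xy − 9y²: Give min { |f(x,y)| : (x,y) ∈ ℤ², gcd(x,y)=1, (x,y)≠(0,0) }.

river: ρ → (-9,6,14)
river: ρ → (14,22,-1)
river: ρ → (-1,22,14)
river: ρ → (14,6,-9)
river: ρ → (-9,12,11)
river: ρ → (11,10,-10)
river: ρ → (-10,10,11)
river: ρ → (11,12,-9)
closes: descent 0, river 8
min |a| on river = 1

1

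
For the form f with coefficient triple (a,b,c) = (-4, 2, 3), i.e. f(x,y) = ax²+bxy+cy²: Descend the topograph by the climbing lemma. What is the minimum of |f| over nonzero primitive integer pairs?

river: ρ → (3,4,-3)
river: ρ → (-3,2,4)
river: ρ → (4,6,-1)
river: ρ → (-1,6,4)
river: ρ → (4,2,-3)
river: ρ → (-3,4,3)
river: ρ → (3,2,-4)
river: ρ → (-4,6,1)
river: ρ → (1,6,-4)
river: ρ → (-4,2,3)
closes: descent 0, river 10
min |a| on river = 1

1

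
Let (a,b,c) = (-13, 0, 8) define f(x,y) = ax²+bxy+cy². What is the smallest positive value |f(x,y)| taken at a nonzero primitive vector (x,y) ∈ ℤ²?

descent: ρ → (8,16,-5)  [lands on river]
river: ρ → (-5,14,11)
river: ρ → (11,8,-8)
river: ρ → (-8,8,11)
river: ρ → (11,14,-5)
river: ρ → (-5,16,8)
closes: descent 1, river 6
min |a| on river = 5

5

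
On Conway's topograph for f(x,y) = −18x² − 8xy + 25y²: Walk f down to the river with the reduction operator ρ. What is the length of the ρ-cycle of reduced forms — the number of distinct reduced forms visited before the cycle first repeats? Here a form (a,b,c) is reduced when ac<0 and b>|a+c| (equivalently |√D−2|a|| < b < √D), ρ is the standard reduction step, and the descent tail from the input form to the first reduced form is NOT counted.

D = 1864, ⌊√D⌋ = 43
descent: ρ → (25,8,-18)  [lands on river]
river: ρ → (-18,28,15)
river: ρ → (15,32,-14)
river: ρ → (-14,24,23)
river: ρ → (23,22,-15)
river: ρ → (-15,38,7)
river: ρ → (7,32,-30)
river: ρ → (-30,28,9)
river: ρ → (9,26,-33)
river: ρ → (-33,40,2)
river: ρ → (2,40,-33)
river: ρ → (-33,26,9)
river: ρ → (9,28,-30)
river: ρ → (-30,32,7)
river: ρ → (7,38,-15)
river: ρ → (-15,22,23)
river: ρ → (23,24,-14)
river: ρ → (-14,32,15)
river: ρ → (15,28,-18)
river: ρ → (-18,8,25)
river: ρ → (25,42,-1)
river: ρ → (-1,42,25)
ρ-cycle length = 22 (tail of 1 descent step not counted)

22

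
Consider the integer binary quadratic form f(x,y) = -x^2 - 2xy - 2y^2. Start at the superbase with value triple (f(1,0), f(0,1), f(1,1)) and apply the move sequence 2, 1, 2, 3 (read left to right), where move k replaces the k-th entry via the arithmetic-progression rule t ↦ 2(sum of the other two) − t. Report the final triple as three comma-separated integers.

start (-1,-2,-5) = (f(1,0),f(0,1),f(1,1))
replace slot 2: 2·((-1)+(-5)) − (-2) = -10 → (-1,-10,-5)
replace slot 1: 2·((-10)+(-5)) − (-1) = -29 → (-29,-10,-5)
replace slot 2: 2·((-29)+(-5)) − (-10) = -58 → (-29,-58,-5)
replace slot 3: 2·((-29)+(-58)) − (-5) = -169 → (-29,-58,-169)

-29,-58,-169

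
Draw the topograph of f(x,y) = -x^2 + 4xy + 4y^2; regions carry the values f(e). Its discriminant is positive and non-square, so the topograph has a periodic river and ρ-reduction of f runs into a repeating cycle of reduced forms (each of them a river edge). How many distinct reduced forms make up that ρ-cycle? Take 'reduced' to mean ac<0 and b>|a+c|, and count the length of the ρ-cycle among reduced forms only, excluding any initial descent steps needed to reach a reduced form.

D = 32, ⌊√D⌋ = 5
river: ρ → (4,4,-1)
river: ρ → (-1,4,4)
ρ-cycle length = 2 (tail of 0 descent steps not counted)

2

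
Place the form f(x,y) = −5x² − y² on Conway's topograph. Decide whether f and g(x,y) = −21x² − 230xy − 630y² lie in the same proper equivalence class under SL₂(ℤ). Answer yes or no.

D₁ = -20, D₂ = -20
f is negative-definite; reduce −f:
−f: flip: (5,0,1)→(1,0,5)
−f: reduced (well bottom): (1,0,5) with a≤c, −a<b≤a
flip sign back: reduced form of f is (-1,0,-5)
g is negative-definite; reduce −g:
−g: translate: b→20 (≡230 mod 42), so (21,230,630)→(21,20,5)
−g: flip: (21,20,5)→(5,-20,21)
−g: translate: b→0 (≡-20 mod 10), so (5,-20,21)→(5,0,1)
−g: flip: (5,0,1)→(1,0,5)
−g: reduced (well bottom): (1,0,5) with a≤c, −a<b≤a
flip sign back: reduced form of g is (-1,0,-5)
reduced forms (-1, 0, -5) vs (-1, 0, -5) ⇒ equivalent

yes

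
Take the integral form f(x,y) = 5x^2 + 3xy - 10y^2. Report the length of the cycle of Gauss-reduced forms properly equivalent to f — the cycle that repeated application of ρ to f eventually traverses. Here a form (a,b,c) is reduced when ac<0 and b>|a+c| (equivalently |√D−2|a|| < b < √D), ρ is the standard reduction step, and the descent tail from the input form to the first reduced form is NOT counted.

D = 209, ⌊√D⌋ = 14
descent: ρ → (-10,-3,5)
descent: ρ → (5,13,-2)  [lands on river]
river: ρ → (-2,11,11)
river: ρ → (11,11,-2)
river: ρ → (-2,13,5)
river: ρ → (5,7,-8)
river: ρ → (-8,9,4)
river: ρ → (4,7,-10)
river: ρ → (-10,13,1)
river: ρ → (1,13,-10)
river: ρ → (-10,7,4)
river: ρ → (4,9,-8)
river: ρ → (-8,7,5)
ρ-cycle length = 12 (tail of 2 descent steps not counted)

12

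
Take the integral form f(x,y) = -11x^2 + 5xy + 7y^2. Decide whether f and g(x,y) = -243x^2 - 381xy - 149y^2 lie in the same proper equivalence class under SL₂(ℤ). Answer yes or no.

D₁ = 333, D₂ = 333
river cycle of f (length 6): (7, 9, -9), (-9, 9, 7), (7, 5, -11), (-11, 17, 1), (1, 17, -11), (-11, 5, 7)
river cycle of g (length 6): (-11, 5, 7), (7, 9, -9), (-9, 9, 7), (7, 5, -11), (-11, 17, 1), (1, 17, -11)
cycles coincide ⇒ equivalent

yes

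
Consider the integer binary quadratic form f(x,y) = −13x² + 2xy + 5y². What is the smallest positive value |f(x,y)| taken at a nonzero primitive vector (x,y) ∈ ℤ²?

descent: ρ → (5,8,-10)  [lands on river]
river: ρ → (-10,12,3)
river: ρ → (3,12,-10)
river: ρ → (-10,8,5)
river: ρ → (5,12,-6)
river: ρ → (-6,12,5)
closes: descent 1, river 6
min |a| on river = 3

3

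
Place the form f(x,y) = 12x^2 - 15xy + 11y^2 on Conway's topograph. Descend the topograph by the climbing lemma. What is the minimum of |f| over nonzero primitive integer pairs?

translate: b→9 (≡-15 mod 24), so (12,-15,11)→(12,9,8)
flip: (12,9,8)→(8,-9,12)
translate: b→7 (≡-9 mod 16), so (8,-9,12)→(8,7,11)
reduced (well bottom): (8,7,11) with a≤c, −a<b≤a
well minimum = a = 8

8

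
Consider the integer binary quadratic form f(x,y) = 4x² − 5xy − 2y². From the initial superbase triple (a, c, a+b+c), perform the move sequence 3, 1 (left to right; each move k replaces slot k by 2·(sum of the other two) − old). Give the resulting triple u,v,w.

start (4,-2,-3) = (f(1,0),f(0,1),f(1,1))
replace slot 3: 2·(4+(-2)) − (-3) = 7 → (4,-2,7)
replace slot 1: 2·((-2)+7) − 4 = 6 → (6,-2,7)

6,-2,7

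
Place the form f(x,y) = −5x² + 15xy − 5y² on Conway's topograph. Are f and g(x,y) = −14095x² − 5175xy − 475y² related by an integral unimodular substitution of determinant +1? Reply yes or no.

D₁ = 125, D₂ = 125
river cycle of f (length 2): (-5, 5, 5), (5, 5, -5)
river cycle of g (length 2): (-5, 5, 5), (5, 5, -5)
cycles coincide ⇒ equivalent

yes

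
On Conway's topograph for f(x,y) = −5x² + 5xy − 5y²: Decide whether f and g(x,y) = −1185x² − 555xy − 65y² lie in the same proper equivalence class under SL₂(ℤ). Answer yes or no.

D₁ = -75, D₂ = -75
f is negative-definite; reduce −f:
−f: translate: b→5 (≡-5 mod 10), so (5,-5,5)→(5,5,5)
−f: reduced (well bottom): (5,5,5) with a≤c, −a<b≤a
flip sign back: reduced form of f is (-5,-5,-5)
g is negative-definite; reduce −g:
−g: flip: (1185,555,65)→(65,-555,1185)
−g: translate: b→-35 (≡-555 mod 130), so (65,-555,1185)→(65,-35,5)
−g: flip: (65,-35,5)→(5,35,65)
−g: translate: b→5 (≡35 mod 10), so (5,35,65)→(5,5,5)
−g: reduced (well bottom): (5,5,5) with a≤c, −a<b≤a
flip sign back: reduced form of g is (-5,-5,-5)
reduced forms (-5, -5, -5) vs (-5, -5, -5) ⇒ equivalent

yes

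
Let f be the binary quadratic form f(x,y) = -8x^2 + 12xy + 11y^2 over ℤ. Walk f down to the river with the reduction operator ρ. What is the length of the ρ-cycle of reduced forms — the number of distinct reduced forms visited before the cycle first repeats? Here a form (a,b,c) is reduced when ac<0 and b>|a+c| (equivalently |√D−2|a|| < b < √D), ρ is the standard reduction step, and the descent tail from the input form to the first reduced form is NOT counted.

D = 496, ⌊√D⌋ = 22
river: ρ → (11,10,-9)
river: ρ → (-9,8,12)
river: ρ → (12,16,-5)
river: ρ → (-5,14,15)
river: ρ → (15,16,-4)
river: ρ → (-4,16,15)
river: ρ → (15,14,-5)
river: ρ → (-5,16,12)
river: ρ → (12,8,-9)
river: ρ → (-9,10,11)
river: ρ → (11,12,-8)
river: ρ → (-8,20,3)
river: ρ → (3,22,-1)
river: ρ → (-1,22,3)
river: ρ → (3,20,-8)
river: ρ → (-8,12,11)
ρ-cycle length = 16 (tail of 0 descent steps not counted)

16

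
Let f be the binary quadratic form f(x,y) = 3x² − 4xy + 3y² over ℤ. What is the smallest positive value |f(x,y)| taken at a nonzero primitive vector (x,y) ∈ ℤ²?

translate: b→2 (≡-4 mod 6), so (3,-4,3)→(3,2,2)
flip: (3,2,2)→(2,-2,3)
translate: b→2 (≡-2 mod 4), so (2,-2,3)→(2,2,3)
reduced (well bottom): (2,2,3) with a≤c, −a<b≤a
well minimum = a = 2

2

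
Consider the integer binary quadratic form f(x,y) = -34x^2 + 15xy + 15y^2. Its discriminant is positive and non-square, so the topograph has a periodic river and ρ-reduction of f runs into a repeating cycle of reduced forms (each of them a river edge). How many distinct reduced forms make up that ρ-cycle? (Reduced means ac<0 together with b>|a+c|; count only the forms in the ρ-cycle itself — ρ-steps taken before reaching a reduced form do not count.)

D = 2265, ⌊√D⌋ = 47
descent: ρ → (15,45,-4)  [lands on river]
river: ρ → (-4,43,26)
river: ρ → (26,9,-21)
river: ρ → (-21,33,14)
river: ρ → (14,23,-31)
river: ρ → (-31,39,6)
river: ρ → (6,45,-10)
river: ρ → (-10,35,26)
river: ρ → (26,17,-19)
river: ρ → (-19,21,24)
river: ρ → (24,27,-16)
river: ρ → (-16,37,14)
river: ρ → (14,47,-1)
river: ρ → (-1,47,14)
river: ρ → (14,37,-16)
river: ρ → (-16,27,24)
river: ρ → (24,21,-19)
river: ρ → (-19,17,26)
river: ρ → (26,35,-10)
river: ρ → (-10,45,6)
river: ρ → (6,39,-31)
river: ρ → (-31,23,14)
river: ρ → (14,33,-21)
river: ρ → (-21,9,26)
river: ρ → (26,43,-4)
river: ρ → (-4,45,15)
ρ-cycle length = 26 (tail of 1 descent step not counted)

26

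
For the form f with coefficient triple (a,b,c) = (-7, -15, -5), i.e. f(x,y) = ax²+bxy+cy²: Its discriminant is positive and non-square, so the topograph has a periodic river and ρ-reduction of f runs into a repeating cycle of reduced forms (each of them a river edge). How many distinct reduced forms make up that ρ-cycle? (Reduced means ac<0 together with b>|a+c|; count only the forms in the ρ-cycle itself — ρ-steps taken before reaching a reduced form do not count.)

D = 85, ⌊√D⌋ = 9
descent: ρ → (-5,5,3)  [lands on river]
river: ρ → (3,7,-3)
river: ρ → (-3,5,5)
river: ρ → (5,5,-3)
river: ρ → (-3,7,3)
river: ρ → (3,5,-5)
ρ-cycle length = 6 (tail of 1 descent step not counted)

6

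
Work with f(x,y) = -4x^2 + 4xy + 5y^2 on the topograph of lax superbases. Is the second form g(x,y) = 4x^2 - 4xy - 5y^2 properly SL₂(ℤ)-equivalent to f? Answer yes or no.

D₁ = 96, D₂ = 96
river cycle of f (length 4): (5, 6, -3), (-3, 6, 5), (5, 4, -4), (-4, 4, 5)
river cycle of g (length 4): (-5, 4, 4), (4, 4, -5), (-5, 6, 3), (3, 6, -5)
cycles differ ⇒ inequivalent

no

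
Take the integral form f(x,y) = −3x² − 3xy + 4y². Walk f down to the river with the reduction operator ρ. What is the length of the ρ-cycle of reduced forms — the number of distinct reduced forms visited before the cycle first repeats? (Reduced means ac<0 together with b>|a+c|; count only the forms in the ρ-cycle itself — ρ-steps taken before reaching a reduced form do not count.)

D = 57, ⌊√D⌋ = 7
descent: ρ → (4,3,-3)  [lands on river]
river: ρ → (-3,3,4)
river: ρ → (4,5,-2)
river: ρ → (-2,7,1)
river: ρ → (1,7,-2)
river: ρ → (-2,5,4)
ρ-cycle length = 6 (tail of 1 descent step not counted)

6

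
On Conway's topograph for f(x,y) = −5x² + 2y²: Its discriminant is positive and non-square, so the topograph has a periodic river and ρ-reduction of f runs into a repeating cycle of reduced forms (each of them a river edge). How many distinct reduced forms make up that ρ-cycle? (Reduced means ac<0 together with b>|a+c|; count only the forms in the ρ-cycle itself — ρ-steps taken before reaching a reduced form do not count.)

D = 40, ⌊√D⌋ = 6
descent: ρ → (2,4,-3)  [lands on river]
river: ρ → (-3,2,3)
river: ρ → (3,4,-2)
river: ρ → (-2,4,3)
river: ρ → (3,2,-3)
river: ρ → (-3,4,2)
ρ-cycle length = 6 (tail of 1 descent step not counted)

6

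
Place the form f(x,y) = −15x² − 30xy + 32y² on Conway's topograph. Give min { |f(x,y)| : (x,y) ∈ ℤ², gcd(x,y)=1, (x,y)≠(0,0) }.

descent: ρ → (32,30,-15)  [lands on river]
river: ρ → (-15,30,32)
river: ρ → (32,34,-13)
river: ρ → (-13,44,17)
river: ρ → (17,24,-33)
river: ρ → (-33,42,8)
river: ρ → (8,38,-43)
river: ρ → (-43,48,3)
river: ρ → (3,48,-43)
river: ρ → (-43,38,8)
river: ρ → (8,42,-33)
river: ρ → (-33,24,17)
river: ρ → (17,44,-13)
river: ρ → (-13,34,32)
closes: descent 1, river 14
min |a| on river = 3

3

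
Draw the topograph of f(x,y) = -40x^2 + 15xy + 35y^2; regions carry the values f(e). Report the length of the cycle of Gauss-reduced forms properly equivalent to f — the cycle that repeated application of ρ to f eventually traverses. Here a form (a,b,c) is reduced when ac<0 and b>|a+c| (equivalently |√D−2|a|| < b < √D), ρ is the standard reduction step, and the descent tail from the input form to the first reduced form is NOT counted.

D = 5825, ⌊√D⌋ = 76
river: ρ → (35,55,-20)
river: ρ → (-20,65,20)
river: ρ → (20,55,-35)
river: ρ → (-35,15,40)
river: ρ → (40,65,-10)
river: ρ → (-10,75,5)
river: ρ → (5,75,-10)
river: ρ → (-10,65,40)
river: ρ → (40,15,-35)
river: ρ → (-35,55,20)
river: ρ → (20,65,-20)
river: ρ → (-20,55,35)
river: ρ → (35,15,-40)
river: ρ → (-40,65,10)
river: ρ → (10,75,-5)
river: ρ → (-5,75,10)
river: ρ → (10,65,-40)
river: ρ → (-40,15,35)
ρ-cycle length = 18 (tail of 0 descent steps not counted)

18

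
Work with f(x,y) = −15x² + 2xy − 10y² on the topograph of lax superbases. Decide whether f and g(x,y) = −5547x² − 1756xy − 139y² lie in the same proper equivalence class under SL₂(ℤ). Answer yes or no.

D₁ = -596, D₂ = -596
f is negative-definite; reduce −f:
−f: flip: (15,-2,10)→(10,2,15)
−f: reduced (well bottom): (10,2,15) with a≤c, −a<b≤a
flip sign back: reduced form of f is (-10,-2,-15)
g is negative-definite; reduce −g:
−g: flip: (5547,1756,139)→(139,-1756,5547)
−g: translate: b→-88 (≡-1756 mod 278), so (139,-1756,5547)→(139,-88,15)
−g: flip: (139,-88,15)→(15,88,139)
−g: translate: b→-2 (≡88 mod 30), so (15,88,139)→(15,-2,10)
−g: flip: (15,-2,10)→(10,2,15)
−g: reduced (well bottom): (10,2,15) with a≤c, −a<b≤a
flip sign back: reduced form of g is (-10,-2,-15)
reduced forms (-10, -2, -15) vs (-10, -2, -15) ⇒ equivalent

yes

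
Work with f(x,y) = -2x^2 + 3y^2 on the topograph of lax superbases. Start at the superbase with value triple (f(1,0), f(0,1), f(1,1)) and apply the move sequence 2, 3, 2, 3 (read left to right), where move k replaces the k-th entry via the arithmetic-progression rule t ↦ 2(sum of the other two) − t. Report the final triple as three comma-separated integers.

start (-2,3,1) = (f(1,0),f(0,1),f(1,1))
replace slot 2: 2·((-2)+1) − 3 = -5 → (-2,-5,1)
replace slot 3: 2·((-2)+(-5)) − 1 = -15 → (-2,-5,-15)
replace slot 2: 2·((-2)+(-15)) − (-5) = -29 → (-2,-29,-15)
replace slot 3: 2·((-2)+(-29)) − (-15) = -47 → (-2,-29,-47)

-2,-29,-47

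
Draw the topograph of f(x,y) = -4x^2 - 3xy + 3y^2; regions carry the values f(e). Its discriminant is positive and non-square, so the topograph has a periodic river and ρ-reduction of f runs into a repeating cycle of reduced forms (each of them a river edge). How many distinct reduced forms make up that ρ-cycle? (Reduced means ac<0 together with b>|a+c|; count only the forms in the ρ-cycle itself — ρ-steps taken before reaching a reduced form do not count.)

D = 57, ⌊√D⌋ = 7
descent: ρ → (3,3,-4)  [lands on river]
river: ρ → (-4,5,2)
river: ρ → (2,7,-1)
river: ρ → (-1,7,2)
river: ρ → (2,5,-4)
river: ρ → (-4,3,3)
ρ-cycle length = 6 (tail of 1 descent step not counted)

6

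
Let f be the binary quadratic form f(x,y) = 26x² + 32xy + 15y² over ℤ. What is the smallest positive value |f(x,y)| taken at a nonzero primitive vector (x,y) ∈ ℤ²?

translate: b→-20 (≡32 mod 52), so (26,32,15)→(26,-20,9)
flip: (26,-20,9)→(9,20,26)
translate: b→2 (≡20 mod 18), so (9,20,26)→(9,2,15)
reduced (well bottom): (9,2,15) with a≤c, −a<b≤a
well minimum = a = 9

9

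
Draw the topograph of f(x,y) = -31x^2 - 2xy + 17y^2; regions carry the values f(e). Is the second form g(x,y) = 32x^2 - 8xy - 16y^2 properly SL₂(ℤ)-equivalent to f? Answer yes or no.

D₁ = 2112, D₂ = 2112
river cycle of f (length 4): (17, 36, -12), (-12, 36, 17), (17, 32, -16), (-16, 32, 17)
river cycle of g (length 4): (-16, 40, 8), (8, 40, -16), (-16, 24, 24), (24, 24, -16)
cycles differ ⇒ inequivalent

no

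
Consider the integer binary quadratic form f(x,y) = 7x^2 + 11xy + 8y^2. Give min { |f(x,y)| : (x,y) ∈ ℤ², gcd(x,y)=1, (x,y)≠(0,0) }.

translate: b→-3 (≡11 mod 14), so (7,11,8)→(7,-3,4)
flip: (7,-3,4)→(4,3,7)
reduced (well bottom): (4,3,7) with a≤c, −a<b≤a
well minimum = a = 4

4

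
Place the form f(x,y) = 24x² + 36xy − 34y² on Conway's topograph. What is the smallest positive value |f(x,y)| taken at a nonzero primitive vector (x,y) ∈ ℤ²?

river: ρ → (-34,32,26)
river: ρ → (26,20,-40)
river: ρ → (-40,60,6)
river: ρ → (6,60,-40)
river: ρ → (-40,20,26)
river: ρ → (26,32,-34)
river: ρ → (-34,36,24)
river: ρ → (24,60,-10)
river: ρ → (-10,60,24)
river: ρ → (24,36,-34)
closes: descent 0, river 10
min |a| on river = 6

6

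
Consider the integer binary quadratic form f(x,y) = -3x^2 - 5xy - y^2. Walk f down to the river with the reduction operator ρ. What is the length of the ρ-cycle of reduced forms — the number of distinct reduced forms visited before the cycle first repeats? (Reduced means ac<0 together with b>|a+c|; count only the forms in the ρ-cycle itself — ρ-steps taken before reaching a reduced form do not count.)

D = 13, ⌊√D⌋ = 3
descent: ρ → (-1,3,1)  [lands on river]
river: ρ → (1,3,-1)
ρ-cycle length = 2 (tail of 1 descent step not counted)

2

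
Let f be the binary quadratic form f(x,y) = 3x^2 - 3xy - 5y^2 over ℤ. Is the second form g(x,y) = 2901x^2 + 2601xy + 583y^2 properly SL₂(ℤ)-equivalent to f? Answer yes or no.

D₁ = 69, D₂ = 69
river cycle of f (length 4): (-5, 3, 3), (3, 3, -5), (-5, 7, 1), (1, 7, -5)
river cycle of g (length 4): (3, 3, -5), (-5, 7, 1), (1, 7, -5), (-5, 3, 3)
cycles coincide ⇒ equivalent

yes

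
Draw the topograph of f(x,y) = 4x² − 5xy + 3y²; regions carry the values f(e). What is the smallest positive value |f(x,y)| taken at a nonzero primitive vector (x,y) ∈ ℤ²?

translate: b→3 (≡-5 mod 8), so (4,-5,3)→(4,3,2)
flip: (4,3,2)→(2,-3,4)
translate: b→1 (≡-3 mod 4), so (2,-3,4)→(2,1,3)
reduced (well bottom): (2,1,3) with a≤c, −a<b≤a
well minimum = a = 2

2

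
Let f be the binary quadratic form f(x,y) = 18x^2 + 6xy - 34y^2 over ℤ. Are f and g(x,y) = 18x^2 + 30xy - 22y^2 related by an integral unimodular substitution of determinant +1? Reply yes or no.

D₁ = 2484, D₂ = 2484
river cycle of f (length 4): (18, 42, -10), (-10, 38, 26), (26, 14, -22), (-22, 30, 18)
river cycle of g (length 4): (-22, 14, 26), (26, 38, -10), (-10, 42, 18), (18, 30, -22)
cycles differ ⇒ inequivalent

no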